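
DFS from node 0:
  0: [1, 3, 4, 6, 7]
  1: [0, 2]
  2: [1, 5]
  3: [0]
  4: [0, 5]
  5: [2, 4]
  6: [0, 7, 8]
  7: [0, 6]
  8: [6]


Visit 0, push [7, 6, 4, 3, 1]
Visit 1, push [2]
Visit 2, push [5]
Visit 5, push [4]
Visit 4, push []
Visit 3, push []
Visit 6, push [8, 7]
Visit 7, push []
Visit 8, push []

DFS order: [0, 1, 2, 5, 4, 3, 6, 7, 8]


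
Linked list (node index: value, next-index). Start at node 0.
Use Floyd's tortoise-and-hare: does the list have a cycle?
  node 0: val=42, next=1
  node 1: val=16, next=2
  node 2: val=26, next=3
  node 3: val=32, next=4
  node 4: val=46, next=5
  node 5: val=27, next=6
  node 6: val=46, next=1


Floyd's tortoise (slow, +1) and hare (fast, +2):
  init: slow=0, fast=0
  step 1: slow=1, fast=2
  step 2: slow=2, fast=4
  step 3: slow=3, fast=6
  step 4: slow=4, fast=2
  step 5: slow=5, fast=4
  step 6: slow=6, fast=6
  slow == fast at node 6: cycle detected

Cycle: yes


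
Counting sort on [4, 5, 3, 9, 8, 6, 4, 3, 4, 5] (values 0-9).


Input: [4, 5, 3, 9, 8, 6, 4, 3, 4, 5]
Counts: [0, 0, 0, 2, 3, 2, 1, 0, 1, 1]

Sorted: [3, 3, 4, 4, 4, 5, 5, 6, 8, 9]


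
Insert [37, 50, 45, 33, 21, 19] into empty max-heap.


Insert 37: [37]
Insert 50: [50, 37]
Insert 45: [50, 37, 45]
Insert 33: [50, 37, 45, 33]
Insert 21: [50, 37, 45, 33, 21]
Insert 19: [50, 37, 45, 33, 21, 19]

Final heap: [50, 37, 45, 33, 21, 19]


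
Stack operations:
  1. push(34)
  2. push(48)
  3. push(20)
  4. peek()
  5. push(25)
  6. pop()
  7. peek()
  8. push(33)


push(34) -> [34]
push(48) -> [34, 48]
push(20) -> [34, 48, 20]
peek()->20
push(25) -> [34, 48, 20, 25]
pop()->25, [34, 48, 20]
peek()->20
push(33) -> [34, 48, 20, 33]

Final stack: [34, 48, 20, 33]


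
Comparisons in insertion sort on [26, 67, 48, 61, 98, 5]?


Algorithm: insertion sort
Input: [26, 67, 48, 61, 98, 5]
Sorted: [5, 26, 48, 61, 67, 98]

11


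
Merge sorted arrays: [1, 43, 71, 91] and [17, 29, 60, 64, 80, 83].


Take 1 from A
Take 17 from B
Take 29 from B
Take 43 from A
Take 60 from B
Take 64 from B
Take 71 from A
Take 80 from B
Take 83 from B

Merged: [1, 17, 29, 43, 60, 64, 71, 80, 83, 91]


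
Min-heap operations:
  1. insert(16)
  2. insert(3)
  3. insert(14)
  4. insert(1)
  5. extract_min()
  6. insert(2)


insert(16) -> [16]
insert(3) -> [3, 16]
insert(14) -> [3, 16, 14]
insert(1) -> [1, 3, 14, 16]
extract_min()->1, [3, 16, 14]
insert(2) -> [2, 3, 14, 16]

Final heap: [2, 3, 14, 16]


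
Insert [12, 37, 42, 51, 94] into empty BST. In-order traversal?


Insert 12: root
Insert 37: R from 12
Insert 42: R from 12 -> R from 37
Insert 51: R from 12 -> R from 37 -> R from 42
Insert 94: R from 12 -> R from 37 -> R from 42 -> R from 51

In-order: [12, 37, 42, 51, 94]


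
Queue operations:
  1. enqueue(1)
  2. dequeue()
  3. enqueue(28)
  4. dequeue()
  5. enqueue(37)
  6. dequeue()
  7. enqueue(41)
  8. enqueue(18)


enqueue(1) -> [1]
dequeue()->1, []
enqueue(28) -> [28]
dequeue()->28, []
enqueue(37) -> [37]
dequeue()->37, []
enqueue(41) -> [41]
enqueue(18) -> [41, 18]

Final queue: [41, 18]


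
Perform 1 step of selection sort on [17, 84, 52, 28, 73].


Initial: [17, 84, 52, 28, 73]
Step 1: min=17 at 0
  Swap: [17, 84, 52, 28, 73]

After 1 step: [17, 84, 52, 28, 73]


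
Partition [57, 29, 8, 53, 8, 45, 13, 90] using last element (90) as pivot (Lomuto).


Pivot: 90
  57 <= 90: advance i (no swap)
  29 <= 90: advance i (no swap)
  8 <= 90: advance i (no swap)
  53 <= 90: advance i (no swap)
  8 <= 90: advance i (no swap)
  45 <= 90: advance i (no swap)
  13 <= 90: advance i (no swap)
Place pivot at 7: [57, 29, 8, 53, 8, 45, 13, 90]

Partitioned: [57, 29, 8, 53, 8, 45, 13, 90]


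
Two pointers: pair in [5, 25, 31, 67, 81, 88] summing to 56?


lo=0(5)+hi=5(88)=93
lo=0(5)+hi=4(81)=86
lo=0(5)+hi=3(67)=72
lo=0(5)+hi=2(31)=36
lo=1(25)+hi=2(31)=56

Yes: 25+31=56


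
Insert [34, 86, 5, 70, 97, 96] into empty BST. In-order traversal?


Insert 34: root
Insert 86: R from 34
Insert 5: L from 34
Insert 70: R from 34 -> L from 86
Insert 97: R from 34 -> R from 86
Insert 96: R from 34 -> R from 86 -> L from 97

In-order: [5, 34, 70, 86, 96, 97]


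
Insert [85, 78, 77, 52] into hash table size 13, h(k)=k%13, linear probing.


Insert 85: h=7 -> slot 7
Insert 78: h=0 -> slot 0
Insert 77: h=12 -> slot 12
Insert 52: h=0, 1 probes -> slot 1

Table: [78, 52, None, None, None, None, None, 85, None, None, None, None, 77]


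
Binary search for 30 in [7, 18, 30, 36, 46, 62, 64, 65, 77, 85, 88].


Step 1: lo=0, hi=10, mid=5, val=62
Step 2: lo=0, hi=4, mid=2, val=30

Found at index 2


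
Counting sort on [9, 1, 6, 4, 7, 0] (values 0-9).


Input: [9, 1, 6, 4, 7, 0]
Counts: [1, 1, 0, 0, 1, 0, 1, 1, 0, 1]

Sorted: [0, 1, 4, 6, 7, 9]


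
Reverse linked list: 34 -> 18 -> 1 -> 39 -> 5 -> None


Step 1: curr=34, set curr.next=prev(None) | reversed so far: 34
Step 2: curr=18, set curr.next=prev(34) | reversed so far: 18 -> 34
Step 3: curr=1, set curr.next=prev(18) | reversed so far: 1 -> 18 -> 34
Step 4: curr=39, set curr.next=prev(1) | reversed so far: 39 -> 1 -> 18 -> 34
Step 5: curr=5, set curr.next=prev(39) | reversed so far: 5 -> 39 -> 1 -> 18 -> 34

5 -> 39 -> 1 -> 18 -> 34 -> None


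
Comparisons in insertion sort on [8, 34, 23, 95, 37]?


Algorithm: insertion sort
Input: [8, 34, 23, 95, 37]
Sorted: [8, 23, 34, 37, 95]

6


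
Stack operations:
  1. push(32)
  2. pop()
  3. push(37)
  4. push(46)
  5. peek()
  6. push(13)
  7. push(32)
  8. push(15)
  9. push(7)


push(32) -> [32]
pop()->32, []
push(37) -> [37]
push(46) -> [37, 46]
peek()->46
push(13) -> [37, 46, 13]
push(32) -> [37, 46, 13, 32]
push(15) -> [37, 46, 13, 32, 15]
push(7) -> [37, 46, 13, 32, 15, 7]

Final stack: [37, 46, 13, 32, 15, 7]


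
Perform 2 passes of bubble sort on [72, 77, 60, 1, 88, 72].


Initial: [72, 77, 60, 1, 88, 72]
Pass 1: [72, 60, 1, 77, 72, 88] (3 swaps)
Pass 2: [60, 1, 72, 72, 77, 88] (3 swaps)

After 2 passes: [60, 1, 72, 72, 77, 88]


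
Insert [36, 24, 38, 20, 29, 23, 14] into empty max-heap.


Insert 36: [36]
Insert 24: [36, 24]
Insert 38: [38, 24, 36]
Insert 20: [38, 24, 36, 20]
Insert 29: [38, 29, 36, 20, 24]
Insert 23: [38, 29, 36, 20, 24, 23]
Insert 14: [38, 29, 36, 20, 24, 23, 14]

Final heap: [38, 29, 36, 20, 24, 23, 14]


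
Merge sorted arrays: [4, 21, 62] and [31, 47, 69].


Take 4 from A
Take 21 from A
Take 31 from B
Take 47 from B
Take 62 from A

Merged: [4, 21, 31, 47, 62, 69]


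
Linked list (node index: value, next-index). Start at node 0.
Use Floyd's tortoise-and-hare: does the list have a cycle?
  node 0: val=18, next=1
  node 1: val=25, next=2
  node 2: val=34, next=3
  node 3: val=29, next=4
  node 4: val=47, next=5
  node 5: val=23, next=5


Floyd's tortoise (slow, +1) and hare (fast, +2):
  init: slow=0, fast=0
  step 1: slow=1, fast=2
  step 2: slow=2, fast=4
  step 3: slow=3, fast=5
  step 4: slow=4, fast=5
  step 5: slow=5, fast=5
  slow == fast at node 5: cycle detected

Cycle: yes


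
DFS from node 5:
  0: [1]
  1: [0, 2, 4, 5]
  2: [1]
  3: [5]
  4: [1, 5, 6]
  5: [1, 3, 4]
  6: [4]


Visit 5, push [4, 3, 1]
Visit 1, push [4, 2, 0]
Visit 0, push []
Visit 2, push []
Visit 4, push [6]
Visit 6, push []
Visit 3, push []

DFS order: [5, 1, 0, 2, 4, 6, 3]


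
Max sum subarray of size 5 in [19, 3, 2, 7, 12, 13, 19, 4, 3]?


[0:5]: 43
[1:6]: 37
[2:7]: 53
[3:8]: 55
[4:9]: 51

Max: 55 at [3:8]


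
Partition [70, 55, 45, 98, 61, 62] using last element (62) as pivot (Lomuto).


Pivot: 62
  55 <= 62: swap -> [55, 70, 45, 98, 61, 62]
  45 <= 62: swap -> [55, 45, 70, 98, 61, 62]
  61 <= 62: swap -> [55, 45, 61, 98, 70, 62]
Place pivot at 3: [55, 45, 61, 62, 70, 98]

Partitioned: [55, 45, 61, 62, 70, 98]


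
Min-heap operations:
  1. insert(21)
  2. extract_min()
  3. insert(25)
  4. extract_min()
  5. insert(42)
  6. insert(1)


insert(21) -> [21]
extract_min()->21, []
insert(25) -> [25]
extract_min()->25, []
insert(42) -> [42]
insert(1) -> [1, 42]

Final heap: [1, 42]


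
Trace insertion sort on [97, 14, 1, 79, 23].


Initial: [97, 14, 1, 79, 23]
Insert 14: [14, 97, 1, 79, 23]
Insert 1: [1, 14, 97, 79, 23]
Insert 79: [1, 14, 79, 97, 23]
Insert 23: [1, 14, 23, 79, 97]

Sorted: [1, 14, 23, 79, 97]


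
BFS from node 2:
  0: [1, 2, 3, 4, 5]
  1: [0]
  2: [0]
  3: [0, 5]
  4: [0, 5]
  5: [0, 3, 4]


Visit 2, enqueue [0]
Visit 0, enqueue [1, 3, 4, 5]
Visit 1, enqueue []
Visit 3, enqueue []
Visit 4, enqueue []
Visit 5, enqueue []

BFS order: [2, 0, 1, 3, 4, 5]


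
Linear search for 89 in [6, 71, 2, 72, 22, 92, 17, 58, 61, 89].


i=0: 6!=89
i=1: 71!=89
i=2: 2!=89
i=3: 72!=89
i=4: 22!=89
i=5: 92!=89
i=6: 17!=89
i=7: 58!=89
i=8: 61!=89
i=9: 89==89 found!

Found at 9, 10 comps


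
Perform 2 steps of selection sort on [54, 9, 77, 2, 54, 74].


Initial: [54, 9, 77, 2, 54, 74]
Step 1: min=2 at 3
  Swap: [2, 9, 77, 54, 54, 74]
Step 2: min=9 at 1
  Swap: [2, 9, 77, 54, 54, 74]

After 2 steps: [2, 9, 77, 54, 54, 74]


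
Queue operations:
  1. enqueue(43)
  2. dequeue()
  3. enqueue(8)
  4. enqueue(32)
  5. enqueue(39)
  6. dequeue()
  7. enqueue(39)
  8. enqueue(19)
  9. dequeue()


enqueue(43) -> [43]
dequeue()->43, []
enqueue(8) -> [8]
enqueue(32) -> [8, 32]
enqueue(39) -> [8, 32, 39]
dequeue()->8, [32, 39]
enqueue(39) -> [32, 39, 39]
enqueue(19) -> [32, 39, 39, 19]
dequeue()->32, [39, 39, 19]

Final queue: [39, 39, 19]


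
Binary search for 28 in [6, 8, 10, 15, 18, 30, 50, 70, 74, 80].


Step 1: lo=0, hi=9, mid=4, val=18
Step 2: lo=5, hi=9, mid=7, val=70
Step 3: lo=5, hi=6, mid=5, val=30

Not found


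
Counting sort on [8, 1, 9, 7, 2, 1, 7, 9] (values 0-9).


Input: [8, 1, 9, 7, 2, 1, 7, 9]
Counts: [0, 2, 1, 0, 0, 0, 0, 2, 1, 2]

Sorted: [1, 1, 2, 7, 7, 8, 9, 9]


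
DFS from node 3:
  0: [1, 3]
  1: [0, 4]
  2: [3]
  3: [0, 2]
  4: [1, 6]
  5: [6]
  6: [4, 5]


Visit 3, push [2, 0]
Visit 0, push [1]
Visit 1, push [4]
Visit 4, push [6]
Visit 6, push [5]
Visit 5, push []
Visit 2, push []

DFS order: [3, 0, 1, 4, 6, 5, 2]


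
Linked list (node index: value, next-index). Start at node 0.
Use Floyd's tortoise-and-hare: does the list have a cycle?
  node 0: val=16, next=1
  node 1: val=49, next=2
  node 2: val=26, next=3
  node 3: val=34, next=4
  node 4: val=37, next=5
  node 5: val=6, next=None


Floyd's tortoise (slow, +1) and hare (fast, +2):
  init: slow=0, fast=0
  step 1: slow=1, fast=2
  step 2: slow=2, fast=4
  step 3: fast 4->5->None, no cycle

Cycle: no


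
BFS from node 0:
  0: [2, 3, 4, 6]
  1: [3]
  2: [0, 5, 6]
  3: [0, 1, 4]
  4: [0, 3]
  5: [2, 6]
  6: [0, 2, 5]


Visit 0, enqueue [2, 3, 4, 6]
Visit 2, enqueue [5]
Visit 3, enqueue [1]
Visit 4, enqueue []
Visit 6, enqueue []
Visit 5, enqueue []
Visit 1, enqueue []

BFS order: [0, 2, 3, 4, 6, 5, 1]


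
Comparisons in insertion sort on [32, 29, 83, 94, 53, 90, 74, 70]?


Algorithm: insertion sort
Input: [32, 29, 83, 94, 53, 90, 74, 70]
Sorted: [29, 32, 53, 70, 74, 83, 90, 94]

17


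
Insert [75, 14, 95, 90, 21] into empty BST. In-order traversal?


Insert 75: root
Insert 14: L from 75
Insert 95: R from 75
Insert 90: R from 75 -> L from 95
Insert 21: L from 75 -> R from 14

In-order: [14, 21, 75, 90, 95]


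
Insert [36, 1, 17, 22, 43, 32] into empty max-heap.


Insert 36: [36]
Insert 1: [36, 1]
Insert 17: [36, 1, 17]
Insert 22: [36, 22, 17, 1]
Insert 43: [43, 36, 17, 1, 22]
Insert 32: [43, 36, 32, 1, 22, 17]

Final heap: [43, 36, 32, 1, 22, 17]


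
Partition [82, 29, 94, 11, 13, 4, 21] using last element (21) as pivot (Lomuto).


Pivot: 21
  11 <= 21: swap -> [11, 29, 94, 82, 13, 4, 21]
  13 <= 21: swap -> [11, 13, 94, 82, 29, 4, 21]
  4 <= 21: swap -> [11, 13, 4, 82, 29, 94, 21]
Place pivot at 3: [11, 13, 4, 21, 29, 94, 82]

Partitioned: [11, 13, 4, 21, 29, 94, 82]


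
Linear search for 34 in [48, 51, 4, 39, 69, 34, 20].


i=0: 48!=34
i=1: 51!=34
i=2: 4!=34
i=3: 39!=34
i=4: 69!=34
i=5: 34==34 found!

Found at 5, 6 comps


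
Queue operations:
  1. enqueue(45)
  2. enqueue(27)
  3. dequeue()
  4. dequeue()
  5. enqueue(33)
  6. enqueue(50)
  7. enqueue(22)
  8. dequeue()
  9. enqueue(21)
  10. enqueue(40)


enqueue(45) -> [45]
enqueue(27) -> [45, 27]
dequeue()->45, [27]
dequeue()->27, []
enqueue(33) -> [33]
enqueue(50) -> [33, 50]
enqueue(22) -> [33, 50, 22]
dequeue()->33, [50, 22]
enqueue(21) -> [50, 22, 21]
enqueue(40) -> [50, 22, 21, 40]

Final queue: [50, 22, 21, 40]


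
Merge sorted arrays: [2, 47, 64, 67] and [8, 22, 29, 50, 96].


Take 2 from A
Take 8 from B
Take 22 from B
Take 29 from B
Take 47 from A
Take 50 from B
Take 64 from A
Take 67 from A

Merged: [2, 8, 22, 29, 47, 50, 64, 67, 96]


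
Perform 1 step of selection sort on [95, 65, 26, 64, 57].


Initial: [95, 65, 26, 64, 57]
Step 1: min=26 at 2
  Swap: [26, 65, 95, 64, 57]

After 1 step: [26, 65, 95, 64, 57]


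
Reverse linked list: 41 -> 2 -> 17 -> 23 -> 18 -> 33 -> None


Step 1: curr=41, set curr.next=prev(None) | reversed so far: 41
Step 2: curr=2, set curr.next=prev(41) | reversed so far: 2 -> 41
Step 3: curr=17, set curr.next=prev(2) | reversed so far: 17 -> 2 -> 41
Step 4: curr=23, set curr.next=prev(17) | reversed so far: 23 -> 17 -> 2 -> 41
Step 5: curr=18, set curr.next=prev(23) | reversed so far: 18 -> 23 -> 17 -> 2 -> 41
Step 6: curr=33, set curr.next=prev(18) | reversed so far: 33 -> 18 -> 23 -> 17 -> 2 -> 41

33 -> 18 -> 23 -> 17 -> 2 -> 41 -> None


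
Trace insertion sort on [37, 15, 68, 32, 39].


Initial: [37, 15, 68, 32, 39]
Insert 15: [15, 37, 68, 32, 39]
Insert 68: [15, 37, 68, 32, 39]
Insert 32: [15, 32, 37, 68, 39]
Insert 39: [15, 32, 37, 39, 68]

Sorted: [15, 32, 37, 39, 68]


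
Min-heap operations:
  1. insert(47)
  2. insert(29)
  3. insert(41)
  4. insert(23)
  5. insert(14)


insert(47) -> [47]
insert(29) -> [29, 47]
insert(41) -> [29, 47, 41]
insert(23) -> [23, 29, 41, 47]
insert(14) -> [14, 23, 41, 47, 29]

Final heap: [14, 23, 41, 47, 29]


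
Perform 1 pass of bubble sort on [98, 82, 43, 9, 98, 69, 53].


Initial: [98, 82, 43, 9, 98, 69, 53]
Pass 1: [82, 43, 9, 98, 69, 53, 98] (5 swaps)

After 1 pass: [82, 43, 9, 98, 69, 53, 98]


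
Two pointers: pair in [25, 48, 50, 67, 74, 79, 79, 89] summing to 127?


lo=0(25)+hi=7(89)=114
lo=1(48)+hi=7(89)=137
lo=1(48)+hi=6(79)=127

Yes: 48+79=127


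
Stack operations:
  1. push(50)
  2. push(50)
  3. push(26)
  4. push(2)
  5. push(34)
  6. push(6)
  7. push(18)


push(50) -> [50]
push(50) -> [50, 50]
push(26) -> [50, 50, 26]
push(2) -> [50, 50, 26, 2]
push(34) -> [50, 50, 26, 2, 34]
push(6) -> [50, 50, 26, 2, 34, 6]
push(18) -> [50, 50, 26, 2, 34, 6, 18]

Final stack: [50, 50, 26, 2, 34, 6, 18]


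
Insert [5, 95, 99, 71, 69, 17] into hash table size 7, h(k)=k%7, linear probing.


Insert 5: h=5 -> slot 5
Insert 95: h=4 -> slot 4
Insert 99: h=1 -> slot 1
Insert 71: h=1, 1 probes -> slot 2
Insert 69: h=6 -> slot 6
Insert 17: h=3 -> slot 3

Table: [None, 99, 71, 17, 95, 5, 69]


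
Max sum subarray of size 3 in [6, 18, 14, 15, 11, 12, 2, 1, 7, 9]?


[0:3]: 38
[1:4]: 47
[2:5]: 40
[3:6]: 38
[4:7]: 25
[5:8]: 15
[6:9]: 10
[7:10]: 17

Max: 47 at [1:4]


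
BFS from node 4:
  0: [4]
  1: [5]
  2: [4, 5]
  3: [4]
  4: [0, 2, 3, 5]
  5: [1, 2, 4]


Visit 4, enqueue [0, 2, 3, 5]
Visit 0, enqueue []
Visit 2, enqueue []
Visit 3, enqueue []
Visit 5, enqueue [1]
Visit 1, enqueue []

BFS order: [4, 0, 2, 3, 5, 1]


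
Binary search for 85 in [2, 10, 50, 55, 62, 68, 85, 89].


Step 1: lo=0, hi=7, mid=3, val=55
Step 2: lo=4, hi=7, mid=5, val=68
Step 3: lo=6, hi=7, mid=6, val=85

Found at index 6


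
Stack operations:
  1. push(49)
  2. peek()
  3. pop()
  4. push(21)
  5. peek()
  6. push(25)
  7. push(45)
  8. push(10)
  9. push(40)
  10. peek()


push(49) -> [49]
peek()->49
pop()->49, []
push(21) -> [21]
peek()->21
push(25) -> [21, 25]
push(45) -> [21, 25, 45]
push(10) -> [21, 25, 45, 10]
push(40) -> [21, 25, 45, 10, 40]
peek()->40

Final stack: [21, 25, 45, 10, 40]


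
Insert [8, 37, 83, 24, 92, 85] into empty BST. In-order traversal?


Insert 8: root
Insert 37: R from 8
Insert 83: R from 8 -> R from 37
Insert 24: R from 8 -> L from 37
Insert 92: R from 8 -> R from 37 -> R from 83
Insert 85: R from 8 -> R from 37 -> R from 83 -> L from 92

In-order: [8, 24, 37, 83, 85, 92]


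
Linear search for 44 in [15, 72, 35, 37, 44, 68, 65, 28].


i=0: 15!=44
i=1: 72!=44
i=2: 35!=44
i=3: 37!=44
i=4: 44==44 found!

Found at 4, 5 comps


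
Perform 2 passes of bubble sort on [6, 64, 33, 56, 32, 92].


Initial: [6, 64, 33, 56, 32, 92]
Pass 1: [6, 33, 56, 32, 64, 92] (3 swaps)
Pass 2: [6, 33, 32, 56, 64, 92] (1 swaps)

After 2 passes: [6, 33, 32, 56, 64, 92]


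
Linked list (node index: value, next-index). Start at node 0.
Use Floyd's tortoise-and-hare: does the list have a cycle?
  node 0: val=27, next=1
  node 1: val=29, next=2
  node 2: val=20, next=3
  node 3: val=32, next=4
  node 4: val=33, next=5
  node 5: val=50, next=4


Floyd's tortoise (slow, +1) and hare (fast, +2):
  init: slow=0, fast=0
  step 1: slow=1, fast=2
  step 2: slow=2, fast=4
  step 3: slow=3, fast=4
  step 4: slow=4, fast=4
  slow == fast at node 4: cycle detected

Cycle: yes


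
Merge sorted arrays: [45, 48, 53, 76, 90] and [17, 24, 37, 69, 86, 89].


Take 17 from B
Take 24 from B
Take 37 from B
Take 45 from A
Take 48 from A
Take 53 from A
Take 69 from B
Take 76 from A
Take 86 from B
Take 89 from B

Merged: [17, 24, 37, 45, 48, 53, 69, 76, 86, 89, 90]


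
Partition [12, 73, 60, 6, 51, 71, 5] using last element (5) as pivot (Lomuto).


Pivot: 5
Place pivot at 0: [5, 73, 60, 6, 51, 71, 12]

Partitioned: [5, 73, 60, 6, 51, 71, 12]


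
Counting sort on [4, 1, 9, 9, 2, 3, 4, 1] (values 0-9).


Input: [4, 1, 9, 9, 2, 3, 4, 1]
Counts: [0, 2, 1, 1, 2, 0, 0, 0, 0, 2]

Sorted: [1, 1, 2, 3, 4, 4, 9, 9]


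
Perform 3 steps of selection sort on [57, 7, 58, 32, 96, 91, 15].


Initial: [57, 7, 58, 32, 96, 91, 15]
Step 1: min=7 at 1
  Swap: [7, 57, 58, 32, 96, 91, 15]
Step 2: min=15 at 6
  Swap: [7, 15, 58, 32, 96, 91, 57]
Step 3: min=32 at 3
  Swap: [7, 15, 32, 58, 96, 91, 57]

After 3 steps: [7, 15, 32, 58, 96, 91, 57]


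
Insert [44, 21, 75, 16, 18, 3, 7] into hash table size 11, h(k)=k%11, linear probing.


Insert 44: h=0 -> slot 0
Insert 21: h=10 -> slot 10
Insert 75: h=9 -> slot 9
Insert 16: h=5 -> slot 5
Insert 18: h=7 -> slot 7
Insert 3: h=3 -> slot 3
Insert 7: h=7, 1 probes -> slot 8

Table: [44, None, None, 3, None, 16, None, 18, 7, 75, 21]


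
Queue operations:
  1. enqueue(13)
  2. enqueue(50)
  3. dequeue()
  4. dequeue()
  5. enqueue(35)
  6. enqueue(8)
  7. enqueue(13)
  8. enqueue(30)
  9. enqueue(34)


enqueue(13) -> [13]
enqueue(50) -> [13, 50]
dequeue()->13, [50]
dequeue()->50, []
enqueue(35) -> [35]
enqueue(8) -> [35, 8]
enqueue(13) -> [35, 8, 13]
enqueue(30) -> [35, 8, 13, 30]
enqueue(34) -> [35, 8, 13, 30, 34]

Final queue: [35, 8, 13, 30, 34]


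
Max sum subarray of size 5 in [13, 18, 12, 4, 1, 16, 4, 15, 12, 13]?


[0:5]: 48
[1:6]: 51
[2:7]: 37
[3:8]: 40
[4:9]: 48
[5:10]: 60

Max: 60 at [5:10]


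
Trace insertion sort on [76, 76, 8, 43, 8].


Initial: [76, 76, 8, 43, 8]
Insert 76: [76, 76, 8, 43, 8]
Insert 8: [8, 76, 76, 43, 8]
Insert 43: [8, 43, 76, 76, 8]
Insert 8: [8, 8, 43, 76, 76]

Sorted: [8, 8, 43, 76, 76]


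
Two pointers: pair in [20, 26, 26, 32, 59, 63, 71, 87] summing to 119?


lo=0(20)+hi=7(87)=107
lo=1(26)+hi=7(87)=113
lo=2(26)+hi=7(87)=113
lo=3(32)+hi=7(87)=119

Yes: 32+87=119


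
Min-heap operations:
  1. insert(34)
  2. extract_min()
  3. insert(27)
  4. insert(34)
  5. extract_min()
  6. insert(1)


insert(34) -> [34]
extract_min()->34, []
insert(27) -> [27]
insert(34) -> [27, 34]
extract_min()->27, [34]
insert(1) -> [1, 34]

Final heap: [1, 34]


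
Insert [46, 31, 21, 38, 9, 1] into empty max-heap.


Insert 46: [46]
Insert 31: [46, 31]
Insert 21: [46, 31, 21]
Insert 38: [46, 38, 21, 31]
Insert 9: [46, 38, 21, 31, 9]
Insert 1: [46, 38, 21, 31, 9, 1]

Final heap: [46, 38, 21, 31, 9, 1]


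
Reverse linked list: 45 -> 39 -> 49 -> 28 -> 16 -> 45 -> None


Step 1: curr=45, set curr.next=prev(None) | reversed so far: 45
Step 2: curr=39, set curr.next=prev(45) | reversed so far: 39 -> 45
Step 3: curr=49, set curr.next=prev(39) | reversed so far: 49 -> 39 -> 45
Step 4: curr=28, set curr.next=prev(49) | reversed so far: 28 -> 49 -> 39 -> 45
Step 5: curr=16, set curr.next=prev(28) | reversed so far: 16 -> 28 -> 49 -> 39 -> 45
Step 6: curr=45, set curr.next=prev(16) | reversed so far: 45 -> 16 -> 28 -> 49 -> 39 -> 45

45 -> 16 -> 28 -> 49 -> 39 -> 45 -> None


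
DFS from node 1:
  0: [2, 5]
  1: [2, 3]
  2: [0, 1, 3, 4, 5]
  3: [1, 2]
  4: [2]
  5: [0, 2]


Visit 1, push [3, 2]
Visit 2, push [5, 4, 3, 0]
Visit 0, push [5]
Visit 5, push []
Visit 3, push []
Visit 4, push []

DFS order: [1, 2, 0, 5, 3, 4]


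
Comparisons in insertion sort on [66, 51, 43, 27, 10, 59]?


Algorithm: insertion sort
Input: [66, 51, 43, 27, 10, 59]
Sorted: [10, 27, 43, 51, 59, 66]

12


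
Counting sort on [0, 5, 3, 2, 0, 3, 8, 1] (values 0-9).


Input: [0, 5, 3, 2, 0, 3, 8, 1]
Counts: [2, 1, 1, 2, 0, 1, 0, 0, 1, 0]

Sorted: [0, 0, 1, 2, 3, 3, 5, 8]


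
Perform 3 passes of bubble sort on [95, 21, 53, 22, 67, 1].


Initial: [95, 21, 53, 22, 67, 1]
Pass 1: [21, 53, 22, 67, 1, 95] (5 swaps)
Pass 2: [21, 22, 53, 1, 67, 95] (2 swaps)
Pass 3: [21, 22, 1, 53, 67, 95] (1 swaps)

After 3 passes: [21, 22, 1, 53, 67, 95]


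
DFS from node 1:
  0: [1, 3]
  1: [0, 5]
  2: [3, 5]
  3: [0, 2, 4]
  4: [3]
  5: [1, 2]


Visit 1, push [5, 0]
Visit 0, push [3]
Visit 3, push [4, 2]
Visit 2, push [5]
Visit 5, push []
Visit 4, push []

DFS order: [1, 0, 3, 2, 5, 4]


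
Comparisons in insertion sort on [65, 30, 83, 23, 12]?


Algorithm: insertion sort
Input: [65, 30, 83, 23, 12]
Sorted: [12, 23, 30, 65, 83]

9


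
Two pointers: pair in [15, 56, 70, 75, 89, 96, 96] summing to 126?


lo=0(15)+hi=6(96)=111
lo=1(56)+hi=6(96)=152
lo=1(56)+hi=5(96)=152
lo=1(56)+hi=4(89)=145
lo=1(56)+hi=3(75)=131
lo=1(56)+hi=2(70)=126

Yes: 56+70=126


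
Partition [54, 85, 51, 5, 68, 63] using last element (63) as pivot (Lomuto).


Pivot: 63
  54 <= 63: advance i (no swap)
  51 <= 63: swap -> [54, 51, 85, 5, 68, 63]
  5 <= 63: swap -> [54, 51, 5, 85, 68, 63]
Place pivot at 3: [54, 51, 5, 63, 68, 85]

Partitioned: [54, 51, 5, 63, 68, 85]


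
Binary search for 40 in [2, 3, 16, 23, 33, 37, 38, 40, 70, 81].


Step 1: lo=0, hi=9, mid=4, val=33
Step 2: lo=5, hi=9, mid=7, val=40

Found at index 7


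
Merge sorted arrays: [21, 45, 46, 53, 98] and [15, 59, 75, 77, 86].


Take 15 from B
Take 21 from A
Take 45 from A
Take 46 from A
Take 53 from A
Take 59 from B
Take 75 from B
Take 77 from B
Take 86 from B

Merged: [15, 21, 45, 46, 53, 59, 75, 77, 86, 98]


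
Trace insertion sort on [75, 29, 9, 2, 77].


Initial: [75, 29, 9, 2, 77]
Insert 29: [29, 75, 9, 2, 77]
Insert 9: [9, 29, 75, 2, 77]
Insert 2: [2, 9, 29, 75, 77]
Insert 77: [2, 9, 29, 75, 77]

Sorted: [2, 9, 29, 75, 77]


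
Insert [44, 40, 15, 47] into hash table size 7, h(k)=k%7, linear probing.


Insert 44: h=2 -> slot 2
Insert 40: h=5 -> slot 5
Insert 15: h=1 -> slot 1
Insert 47: h=5, 1 probes -> slot 6

Table: [None, 15, 44, None, None, 40, 47]


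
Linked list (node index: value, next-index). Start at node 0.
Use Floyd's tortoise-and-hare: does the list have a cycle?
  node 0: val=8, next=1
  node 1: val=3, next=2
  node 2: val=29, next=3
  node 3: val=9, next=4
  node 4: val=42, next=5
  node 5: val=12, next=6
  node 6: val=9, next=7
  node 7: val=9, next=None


Floyd's tortoise (slow, +1) and hare (fast, +2):
  init: slow=0, fast=0
  step 1: slow=1, fast=2
  step 2: slow=2, fast=4
  step 3: slow=3, fast=6
  step 4: fast 6->7->None, no cycle

Cycle: no


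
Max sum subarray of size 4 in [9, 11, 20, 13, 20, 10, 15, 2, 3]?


[0:4]: 53
[1:5]: 64
[2:6]: 63
[3:7]: 58
[4:8]: 47
[5:9]: 30

Max: 64 at [1:5]


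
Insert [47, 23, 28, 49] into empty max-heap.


Insert 47: [47]
Insert 23: [47, 23]
Insert 28: [47, 23, 28]
Insert 49: [49, 47, 28, 23]

Final heap: [49, 47, 28, 23]


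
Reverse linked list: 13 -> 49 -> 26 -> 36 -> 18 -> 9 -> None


Step 1: curr=13, set curr.next=prev(None) | reversed so far: 13
Step 2: curr=49, set curr.next=prev(13) | reversed so far: 49 -> 13
Step 3: curr=26, set curr.next=prev(49) | reversed so far: 26 -> 49 -> 13
Step 4: curr=36, set curr.next=prev(26) | reversed so far: 36 -> 26 -> 49 -> 13
Step 5: curr=18, set curr.next=prev(36) | reversed so far: 18 -> 36 -> 26 -> 49 -> 13
Step 6: curr=9, set curr.next=prev(18) | reversed so far: 9 -> 18 -> 36 -> 26 -> 49 -> 13

9 -> 18 -> 36 -> 26 -> 49 -> 13 -> None


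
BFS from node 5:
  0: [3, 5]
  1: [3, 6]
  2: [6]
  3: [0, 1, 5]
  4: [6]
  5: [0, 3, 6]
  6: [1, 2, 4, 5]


Visit 5, enqueue [0, 3, 6]
Visit 0, enqueue []
Visit 3, enqueue [1]
Visit 6, enqueue [2, 4]
Visit 1, enqueue []
Visit 2, enqueue []
Visit 4, enqueue []

BFS order: [5, 0, 3, 6, 1, 2, 4]


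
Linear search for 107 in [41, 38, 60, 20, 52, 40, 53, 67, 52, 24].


i=0: 41!=107
i=1: 38!=107
i=2: 60!=107
i=3: 20!=107
i=4: 52!=107
i=5: 40!=107
i=6: 53!=107
i=7: 67!=107
i=8: 52!=107
i=9: 24!=107

Not found, 10 comps


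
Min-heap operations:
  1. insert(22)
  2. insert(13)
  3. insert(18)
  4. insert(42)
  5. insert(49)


insert(22) -> [22]
insert(13) -> [13, 22]
insert(18) -> [13, 22, 18]
insert(42) -> [13, 22, 18, 42]
insert(49) -> [13, 22, 18, 42, 49]

Final heap: [13, 22, 18, 42, 49]


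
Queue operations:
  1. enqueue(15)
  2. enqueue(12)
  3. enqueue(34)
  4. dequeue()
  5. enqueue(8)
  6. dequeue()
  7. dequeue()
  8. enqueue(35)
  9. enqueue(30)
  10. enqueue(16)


enqueue(15) -> [15]
enqueue(12) -> [15, 12]
enqueue(34) -> [15, 12, 34]
dequeue()->15, [12, 34]
enqueue(8) -> [12, 34, 8]
dequeue()->12, [34, 8]
dequeue()->34, [8]
enqueue(35) -> [8, 35]
enqueue(30) -> [8, 35, 30]
enqueue(16) -> [8, 35, 30, 16]

Final queue: [8, 35, 30, 16]


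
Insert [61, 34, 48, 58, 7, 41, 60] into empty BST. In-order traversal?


Insert 61: root
Insert 34: L from 61
Insert 48: L from 61 -> R from 34
Insert 58: L from 61 -> R from 34 -> R from 48
Insert 7: L from 61 -> L from 34
Insert 41: L from 61 -> R from 34 -> L from 48
Insert 60: L from 61 -> R from 34 -> R from 48 -> R from 58

In-order: [7, 34, 41, 48, 58, 60, 61]


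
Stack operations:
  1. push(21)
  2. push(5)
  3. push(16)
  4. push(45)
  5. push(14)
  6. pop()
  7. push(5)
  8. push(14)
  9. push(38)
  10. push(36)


push(21) -> [21]
push(5) -> [21, 5]
push(16) -> [21, 5, 16]
push(45) -> [21, 5, 16, 45]
push(14) -> [21, 5, 16, 45, 14]
pop()->14, [21, 5, 16, 45]
push(5) -> [21, 5, 16, 45, 5]
push(14) -> [21, 5, 16, 45, 5, 14]
push(38) -> [21, 5, 16, 45, 5, 14, 38]
push(36) -> [21, 5, 16, 45, 5, 14, 38, 36]

Final stack: [21, 5, 16, 45, 5, 14, 38, 36]


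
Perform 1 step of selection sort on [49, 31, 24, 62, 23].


Initial: [49, 31, 24, 62, 23]
Step 1: min=23 at 4
  Swap: [23, 31, 24, 62, 49]

After 1 step: [23, 31, 24, 62, 49]


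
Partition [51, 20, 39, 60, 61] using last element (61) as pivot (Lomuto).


Pivot: 61
  51 <= 61: advance i (no swap)
  20 <= 61: advance i (no swap)
  39 <= 61: advance i (no swap)
  60 <= 61: advance i (no swap)
Place pivot at 4: [51, 20, 39, 60, 61]

Partitioned: [51, 20, 39, 60, 61]


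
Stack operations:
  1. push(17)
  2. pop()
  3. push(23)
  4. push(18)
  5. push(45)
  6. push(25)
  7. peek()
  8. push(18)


push(17) -> [17]
pop()->17, []
push(23) -> [23]
push(18) -> [23, 18]
push(45) -> [23, 18, 45]
push(25) -> [23, 18, 45, 25]
peek()->25
push(18) -> [23, 18, 45, 25, 18]

Final stack: [23, 18, 45, 25, 18]


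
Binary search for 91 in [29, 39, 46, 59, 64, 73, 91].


Step 1: lo=0, hi=6, mid=3, val=59
Step 2: lo=4, hi=6, mid=5, val=73
Step 3: lo=6, hi=6, mid=6, val=91

Found at index 6


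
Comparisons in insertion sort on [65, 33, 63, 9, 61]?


Algorithm: insertion sort
Input: [65, 33, 63, 9, 61]
Sorted: [9, 33, 61, 63, 65]

9


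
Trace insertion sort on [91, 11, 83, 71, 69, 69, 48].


Initial: [91, 11, 83, 71, 69, 69, 48]
Insert 11: [11, 91, 83, 71, 69, 69, 48]
Insert 83: [11, 83, 91, 71, 69, 69, 48]
Insert 71: [11, 71, 83, 91, 69, 69, 48]
Insert 69: [11, 69, 71, 83, 91, 69, 48]
Insert 69: [11, 69, 69, 71, 83, 91, 48]
Insert 48: [11, 48, 69, 69, 71, 83, 91]

Sorted: [11, 48, 69, 69, 71, 83, 91]


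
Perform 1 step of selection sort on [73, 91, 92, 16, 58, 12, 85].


Initial: [73, 91, 92, 16, 58, 12, 85]
Step 1: min=12 at 5
  Swap: [12, 91, 92, 16, 58, 73, 85]

After 1 step: [12, 91, 92, 16, 58, 73, 85]


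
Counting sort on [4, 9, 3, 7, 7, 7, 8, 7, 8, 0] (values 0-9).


Input: [4, 9, 3, 7, 7, 7, 8, 7, 8, 0]
Counts: [1, 0, 0, 1, 1, 0, 0, 4, 2, 1]

Sorted: [0, 3, 4, 7, 7, 7, 7, 8, 8, 9]


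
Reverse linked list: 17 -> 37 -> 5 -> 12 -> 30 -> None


Step 1: curr=17, set curr.next=prev(None) | reversed so far: 17
Step 2: curr=37, set curr.next=prev(17) | reversed so far: 37 -> 17
Step 3: curr=5, set curr.next=prev(37) | reversed so far: 5 -> 37 -> 17
Step 4: curr=12, set curr.next=prev(5) | reversed so far: 12 -> 5 -> 37 -> 17
Step 5: curr=30, set curr.next=prev(12) | reversed so far: 30 -> 12 -> 5 -> 37 -> 17

30 -> 12 -> 5 -> 37 -> 17 -> None


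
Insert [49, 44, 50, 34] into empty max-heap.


Insert 49: [49]
Insert 44: [49, 44]
Insert 50: [50, 44, 49]
Insert 34: [50, 44, 49, 34]

Final heap: [50, 44, 49, 34]


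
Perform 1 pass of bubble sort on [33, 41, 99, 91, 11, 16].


Initial: [33, 41, 99, 91, 11, 16]
Pass 1: [33, 41, 91, 11, 16, 99] (3 swaps)

After 1 pass: [33, 41, 91, 11, 16, 99]


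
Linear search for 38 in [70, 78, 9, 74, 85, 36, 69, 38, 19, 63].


i=0: 70!=38
i=1: 78!=38
i=2: 9!=38
i=3: 74!=38
i=4: 85!=38
i=5: 36!=38
i=6: 69!=38
i=7: 38==38 found!

Found at 7, 8 comps


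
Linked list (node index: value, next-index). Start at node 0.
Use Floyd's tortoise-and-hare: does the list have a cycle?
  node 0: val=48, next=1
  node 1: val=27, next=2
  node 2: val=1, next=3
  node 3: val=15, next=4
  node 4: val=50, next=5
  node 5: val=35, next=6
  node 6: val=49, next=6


Floyd's tortoise (slow, +1) and hare (fast, +2):
  init: slow=0, fast=0
  step 1: slow=1, fast=2
  step 2: slow=2, fast=4
  step 3: slow=3, fast=6
  step 4: slow=4, fast=6
  step 5: slow=5, fast=6
  step 6: slow=6, fast=6
  slow == fast at node 6: cycle detected

Cycle: yes


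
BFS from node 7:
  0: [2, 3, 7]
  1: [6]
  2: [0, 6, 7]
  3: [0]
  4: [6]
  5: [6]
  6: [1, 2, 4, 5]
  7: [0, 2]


Visit 7, enqueue [0, 2]
Visit 0, enqueue [3]
Visit 2, enqueue [6]
Visit 3, enqueue []
Visit 6, enqueue [1, 4, 5]
Visit 1, enqueue []
Visit 4, enqueue []
Visit 5, enqueue []

BFS order: [7, 0, 2, 3, 6, 1, 4, 5]


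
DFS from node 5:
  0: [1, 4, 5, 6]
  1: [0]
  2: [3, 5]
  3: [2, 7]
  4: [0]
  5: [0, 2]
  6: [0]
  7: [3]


Visit 5, push [2, 0]
Visit 0, push [6, 4, 1]
Visit 1, push []
Visit 4, push []
Visit 6, push []
Visit 2, push [3]
Visit 3, push [7]
Visit 7, push []

DFS order: [5, 0, 1, 4, 6, 2, 3, 7]


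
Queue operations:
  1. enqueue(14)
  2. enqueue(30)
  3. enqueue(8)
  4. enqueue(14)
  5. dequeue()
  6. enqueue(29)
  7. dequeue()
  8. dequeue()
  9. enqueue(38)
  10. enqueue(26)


enqueue(14) -> [14]
enqueue(30) -> [14, 30]
enqueue(8) -> [14, 30, 8]
enqueue(14) -> [14, 30, 8, 14]
dequeue()->14, [30, 8, 14]
enqueue(29) -> [30, 8, 14, 29]
dequeue()->30, [8, 14, 29]
dequeue()->8, [14, 29]
enqueue(38) -> [14, 29, 38]
enqueue(26) -> [14, 29, 38, 26]

Final queue: [14, 29, 38, 26]


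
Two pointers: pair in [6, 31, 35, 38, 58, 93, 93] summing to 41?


lo=0(6)+hi=6(93)=99
lo=0(6)+hi=5(93)=99
lo=0(6)+hi=4(58)=64
lo=0(6)+hi=3(38)=44
lo=0(6)+hi=2(35)=41

Yes: 6+35=41


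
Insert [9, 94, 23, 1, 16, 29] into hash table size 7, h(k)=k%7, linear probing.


Insert 9: h=2 -> slot 2
Insert 94: h=3 -> slot 3
Insert 23: h=2, 2 probes -> slot 4
Insert 1: h=1 -> slot 1
Insert 16: h=2, 3 probes -> slot 5
Insert 29: h=1, 5 probes -> slot 6

Table: [None, 1, 9, 94, 23, 16, 29]


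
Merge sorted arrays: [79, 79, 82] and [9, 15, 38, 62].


Take 9 from B
Take 15 from B
Take 38 from B
Take 62 from B

Merged: [9, 15, 38, 62, 79, 79, 82]


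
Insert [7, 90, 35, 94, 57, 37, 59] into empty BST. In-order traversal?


Insert 7: root
Insert 90: R from 7
Insert 35: R from 7 -> L from 90
Insert 94: R from 7 -> R from 90
Insert 57: R from 7 -> L from 90 -> R from 35
Insert 37: R from 7 -> L from 90 -> R from 35 -> L from 57
Insert 59: R from 7 -> L from 90 -> R from 35 -> R from 57

In-order: [7, 35, 37, 57, 59, 90, 94]


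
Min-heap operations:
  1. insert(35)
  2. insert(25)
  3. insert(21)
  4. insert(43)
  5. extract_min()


insert(35) -> [35]
insert(25) -> [25, 35]
insert(21) -> [21, 35, 25]
insert(43) -> [21, 35, 25, 43]
extract_min()->21, [25, 35, 43]

Final heap: [25, 35, 43]


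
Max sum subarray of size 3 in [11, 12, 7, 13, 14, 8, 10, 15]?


[0:3]: 30
[1:4]: 32
[2:5]: 34
[3:6]: 35
[4:7]: 32
[5:8]: 33

Max: 35 at [3:6]


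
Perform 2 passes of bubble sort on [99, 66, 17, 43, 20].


Initial: [99, 66, 17, 43, 20]
Pass 1: [66, 17, 43, 20, 99] (4 swaps)
Pass 2: [17, 43, 20, 66, 99] (3 swaps)

After 2 passes: [17, 43, 20, 66, 99]


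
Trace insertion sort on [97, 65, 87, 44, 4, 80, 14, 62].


Initial: [97, 65, 87, 44, 4, 80, 14, 62]
Insert 65: [65, 97, 87, 44, 4, 80, 14, 62]
Insert 87: [65, 87, 97, 44, 4, 80, 14, 62]
Insert 44: [44, 65, 87, 97, 4, 80, 14, 62]
Insert 4: [4, 44, 65, 87, 97, 80, 14, 62]
Insert 80: [4, 44, 65, 80, 87, 97, 14, 62]
Insert 14: [4, 14, 44, 65, 80, 87, 97, 62]
Insert 62: [4, 14, 44, 62, 65, 80, 87, 97]

Sorted: [4, 14, 44, 62, 65, 80, 87, 97]


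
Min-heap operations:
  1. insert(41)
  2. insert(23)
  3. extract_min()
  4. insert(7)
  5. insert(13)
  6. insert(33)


insert(41) -> [41]
insert(23) -> [23, 41]
extract_min()->23, [41]
insert(7) -> [7, 41]
insert(13) -> [7, 41, 13]
insert(33) -> [7, 33, 13, 41]

Final heap: [7, 33, 13, 41]


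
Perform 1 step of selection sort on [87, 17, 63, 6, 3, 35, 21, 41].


Initial: [87, 17, 63, 6, 3, 35, 21, 41]
Step 1: min=3 at 4
  Swap: [3, 17, 63, 6, 87, 35, 21, 41]

After 1 step: [3, 17, 63, 6, 87, 35, 21, 41]


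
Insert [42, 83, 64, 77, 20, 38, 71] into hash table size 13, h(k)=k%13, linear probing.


Insert 42: h=3 -> slot 3
Insert 83: h=5 -> slot 5
Insert 64: h=12 -> slot 12
Insert 77: h=12, 1 probes -> slot 0
Insert 20: h=7 -> slot 7
Insert 38: h=12, 2 probes -> slot 1
Insert 71: h=6 -> slot 6

Table: [77, 38, None, 42, None, 83, 71, 20, None, None, None, None, 64]


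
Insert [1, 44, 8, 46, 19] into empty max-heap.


Insert 1: [1]
Insert 44: [44, 1]
Insert 8: [44, 1, 8]
Insert 46: [46, 44, 8, 1]
Insert 19: [46, 44, 8, 1, 19]

Final heap: [46, 44, 8, 1, 19]


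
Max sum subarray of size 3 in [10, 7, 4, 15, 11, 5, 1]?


[0:3]: 21
[1:4]: 26
[2:5]: 30
[3:6]: 31
[4:7]: 17

Max: 31 at [3:6]


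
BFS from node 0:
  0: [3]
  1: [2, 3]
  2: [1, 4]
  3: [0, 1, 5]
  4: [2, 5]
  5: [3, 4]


Visit 0, enqueue [3]
Visit 3, enqueue [1, 5]
Visit 1, enqueue [2]
Visit 5, enqueue [4]
Visit 2, enqueue []
Visit 4, enqueue []

BFS order: [0, 3, 1, 5, 2, 4]


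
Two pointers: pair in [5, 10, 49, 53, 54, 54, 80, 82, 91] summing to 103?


lo=0(5)+hi=8(91)=96
lo=1(10)+hi=8(91)=101
lo=2(49)+hi=8(91)=140
lo=2(49)+hi=7(82)=131
lo=2(49)+hi=6(80)=129
lo=2(49)+hi=5(54)=103

Yes: 49+54=103


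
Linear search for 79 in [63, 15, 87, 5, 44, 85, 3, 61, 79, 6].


i=0: 63!=79
i=1: 15!=79
i=2: 87!=79
i=3: 5!=79
i=4: 44!=79
i=5: 85!=79
i=6: 3!=79
i=7: 61!=79
i=8: 79==79 found!

Found at 8, 9 comps


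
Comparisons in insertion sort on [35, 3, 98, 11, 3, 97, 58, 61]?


Algorithm: insertion sort
Input: [35, 3, 98, 11, 3, 97, 58, 61]
Sorted: [3, 3, 11, 35, 58, 61, 97, 98]

17


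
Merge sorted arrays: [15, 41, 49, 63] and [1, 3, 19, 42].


Take 1 from B
Take 3 from B
Take 15 from A
Take 19 from B
Take 41 from A
Take 42 from B

Merged: [1, 3, 15, 19, 41, 42, 49, 63]


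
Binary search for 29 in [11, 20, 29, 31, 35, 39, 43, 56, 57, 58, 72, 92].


Step 1: lo=0, hi=11, mid=5, val=39
Step 2: lo=0, hi=4, mid=2, val=29

Found at index 2


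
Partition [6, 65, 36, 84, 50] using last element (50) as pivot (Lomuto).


Pivot: 50
  6 <= 50: advance i (no swap)
  36 <= 50: swap -> [6, 36, 65, 84, 50]
Place pivot at 2: [6, 36, 50, 84, 65]

Partitioned: [6, 36, 50, 84, 65]


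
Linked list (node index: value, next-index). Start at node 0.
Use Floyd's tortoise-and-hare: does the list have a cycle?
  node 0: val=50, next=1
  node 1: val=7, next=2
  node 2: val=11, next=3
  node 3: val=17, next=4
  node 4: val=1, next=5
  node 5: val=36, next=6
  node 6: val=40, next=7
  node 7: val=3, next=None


Floyd's tortoise (slow, +1) and hare (fast, +2):
  init: slow=0, fast=0
  step 1: slow=1, fast=2
  step 2: slow=2, fast=4
  step 3: slow=3, fast=6
  step 4: fast 6->7->None, no cycle

Cycle: no


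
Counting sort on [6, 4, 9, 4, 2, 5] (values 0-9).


Input: [6, 4, 9, 4, 2, 5]
Counts: [0, 0, 1, 0, 2, 1, 1, 0, 0, 1]

Sorted: [2, 4, 4, 5, 6, 9]


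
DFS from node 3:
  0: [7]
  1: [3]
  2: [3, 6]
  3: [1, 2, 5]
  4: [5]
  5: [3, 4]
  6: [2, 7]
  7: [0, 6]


Visit 3, push [5, 2, 1]
Visit 1, push []
Visit 2, push [6]
Visit 6, push [7]
Visit 7, push [0]
Visit 0, push []
Visit 5, push [4]
Visit 4, push []

DFS order: [3, 1, 2, 6, 7, 0, 5, 4]


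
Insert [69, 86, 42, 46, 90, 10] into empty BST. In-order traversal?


Insert 69: root
Insert 86: R from 69
Insert 42: L from 69
Insert 46: L from 69 -> R from 42
Insert 90: R from 69 -> R from 86
Insert 10: L from 69 -> L from 42

In-order: [10, 42, 46, 69, 86, 90]


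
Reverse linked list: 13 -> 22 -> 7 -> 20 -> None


Step 1: curr=13, set curr.next=prev(None) | reversed so far: 13
Step 2: curr=22, set curr.next=prev(13) | reversed so far: 22 -> 13
Step 3: curr=7, set curr.next=prev(22) | reversed so far: 7 -> 22 -> 13
Step 4: curr=20, set curr.next=prev(7) | reversed so far: 20 -> 7 -> 22 -> 13

20 -> 7 -> 22 -> 13 -> None


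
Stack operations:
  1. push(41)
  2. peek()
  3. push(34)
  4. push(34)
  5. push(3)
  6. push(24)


push(41) -> [41]
peek()->41
push(34) -> [41, 34]
push(34) -> [41, 34, 34]
push(3) -> [41, 34, 34, 3]
push(24) -> [41, 34, 34, 3, 24]

Final stack: [41, 34, 34, 3, 24]


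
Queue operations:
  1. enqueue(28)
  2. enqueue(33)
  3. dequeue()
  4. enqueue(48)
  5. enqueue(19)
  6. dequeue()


enqueue(28) -> [28]
enqueue(33) -> [28, 33]
dequeue()->28, [33]
enqueue(48) -> [33, 48]
enqueue(19) -> [33, 48, 19]
dequeue()->33, [48, 19]

Final queue: [48, 19]


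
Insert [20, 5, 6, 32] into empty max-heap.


Insert 20: [20]
Insert 5: [20, 5]
Insert 6: [20, 5, 6]
Insert 32: [32, 20, 6, 5]

Final heap: [32, 20, 6, 5]


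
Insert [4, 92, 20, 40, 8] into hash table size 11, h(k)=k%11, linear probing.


Insert 4: h=4 -> slot 4
Insert 92: h=4, 1 probes -> slot 5
Insert 20: h=9 -> slot 9
Insert 40: h=7 -> slot 7
Insert 8: h=8 -> slot 8

Table: [None, None, None, None, 4, 92, None, 40, 8, 20, None]


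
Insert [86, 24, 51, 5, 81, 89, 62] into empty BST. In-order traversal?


Insert 86: root
Insert 24: L from 86
Insert 51: L from 86 -> R from 24
Insert 5: L from 86 -> L from 24
Insert 81: L from 86 -> R from 24 -> R from 51
Insert 89: R from 86
Insert 62: L from 86 -> R from 24 -> R from 51 -> L from 81

In-order: [5, 24, 51, 62, 81, 86, 89]


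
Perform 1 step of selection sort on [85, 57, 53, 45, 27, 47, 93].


Initial: [85, 57, 53, 45, 27, 47, 93]
Step 1: min=27 at 4
  Swap: [27, 57, 53, 45, 85, 47, 93]

After 1 step: [27, 57, 53, 45, 85, 47, 93]


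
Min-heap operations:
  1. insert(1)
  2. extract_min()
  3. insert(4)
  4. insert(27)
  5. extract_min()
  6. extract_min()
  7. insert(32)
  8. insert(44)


insert(1) -> [1]
extract_min()->1, []
insert(4) -> [4]
insert(27) -> [4, 27]
extract_min()->4, [27]
extract_min()->27, []
insert(32) -> [32]
insert(44) -> [32, 44]

Final heap: [32, 44]
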